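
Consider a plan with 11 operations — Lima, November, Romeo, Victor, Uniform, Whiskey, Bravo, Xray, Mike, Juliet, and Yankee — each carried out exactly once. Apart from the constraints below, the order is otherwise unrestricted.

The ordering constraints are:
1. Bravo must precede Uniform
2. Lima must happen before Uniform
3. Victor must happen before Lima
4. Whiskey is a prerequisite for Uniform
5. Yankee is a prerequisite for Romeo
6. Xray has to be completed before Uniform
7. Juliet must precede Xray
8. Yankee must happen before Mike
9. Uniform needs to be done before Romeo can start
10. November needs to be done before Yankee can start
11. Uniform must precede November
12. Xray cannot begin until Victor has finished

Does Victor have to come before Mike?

Yes

There is a constraint chain Victor → Lima → Uniform → November → Yankee → Mike.
That forces Victor before Mike in every valid schedule.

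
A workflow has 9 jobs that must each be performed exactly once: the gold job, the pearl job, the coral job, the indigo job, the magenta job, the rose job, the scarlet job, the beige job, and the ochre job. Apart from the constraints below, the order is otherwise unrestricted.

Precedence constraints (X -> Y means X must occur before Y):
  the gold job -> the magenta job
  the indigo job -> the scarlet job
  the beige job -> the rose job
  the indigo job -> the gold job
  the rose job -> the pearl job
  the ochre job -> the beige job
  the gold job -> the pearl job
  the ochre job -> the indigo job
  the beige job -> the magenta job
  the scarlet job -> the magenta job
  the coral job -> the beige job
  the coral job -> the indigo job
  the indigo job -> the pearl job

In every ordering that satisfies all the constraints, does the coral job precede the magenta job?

Yes

Following the dependencies: the coral job → the beige job → the magenta job.
That forces the coral job before the magenta job in every valid schedule.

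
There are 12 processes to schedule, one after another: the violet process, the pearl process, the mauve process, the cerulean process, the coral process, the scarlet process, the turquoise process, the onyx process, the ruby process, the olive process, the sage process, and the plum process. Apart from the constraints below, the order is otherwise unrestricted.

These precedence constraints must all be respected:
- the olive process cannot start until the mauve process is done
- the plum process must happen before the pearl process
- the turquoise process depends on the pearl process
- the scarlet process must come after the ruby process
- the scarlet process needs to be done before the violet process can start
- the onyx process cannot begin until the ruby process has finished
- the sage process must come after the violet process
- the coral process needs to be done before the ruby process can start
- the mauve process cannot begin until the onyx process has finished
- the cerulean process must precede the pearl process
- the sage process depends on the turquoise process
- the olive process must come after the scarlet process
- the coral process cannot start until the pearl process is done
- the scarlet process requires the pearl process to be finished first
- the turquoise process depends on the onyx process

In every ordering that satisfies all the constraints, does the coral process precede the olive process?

Following the dependencies: the coral process → the ruby process → the scarlet process → the olive process.
That forces the coral process before the olive process in every valid schedule.

Yes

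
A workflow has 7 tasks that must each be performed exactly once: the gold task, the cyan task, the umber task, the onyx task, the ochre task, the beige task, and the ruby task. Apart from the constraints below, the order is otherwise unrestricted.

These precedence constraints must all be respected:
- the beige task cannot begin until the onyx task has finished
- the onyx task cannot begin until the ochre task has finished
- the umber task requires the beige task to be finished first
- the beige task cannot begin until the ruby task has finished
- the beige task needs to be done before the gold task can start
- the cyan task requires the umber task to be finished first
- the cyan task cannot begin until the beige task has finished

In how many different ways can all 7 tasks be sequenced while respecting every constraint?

The tasks with no prerequisites are the ochre task, the ruby task; any of them can be placed first.
Systematically extending each partial ordering one task at a time and counting, there are 9 complete orderings.

9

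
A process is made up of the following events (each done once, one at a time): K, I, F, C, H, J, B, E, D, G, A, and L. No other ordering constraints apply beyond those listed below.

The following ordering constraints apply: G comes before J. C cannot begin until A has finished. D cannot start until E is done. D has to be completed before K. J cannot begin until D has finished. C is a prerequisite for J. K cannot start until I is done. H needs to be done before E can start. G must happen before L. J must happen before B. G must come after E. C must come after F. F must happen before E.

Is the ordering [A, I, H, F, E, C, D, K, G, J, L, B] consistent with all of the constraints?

Yes

Checking each listed constraint against this order: for instance, I is in position 2 and K in position 8, so that constraint holds — and the remaining constraints check out the same way.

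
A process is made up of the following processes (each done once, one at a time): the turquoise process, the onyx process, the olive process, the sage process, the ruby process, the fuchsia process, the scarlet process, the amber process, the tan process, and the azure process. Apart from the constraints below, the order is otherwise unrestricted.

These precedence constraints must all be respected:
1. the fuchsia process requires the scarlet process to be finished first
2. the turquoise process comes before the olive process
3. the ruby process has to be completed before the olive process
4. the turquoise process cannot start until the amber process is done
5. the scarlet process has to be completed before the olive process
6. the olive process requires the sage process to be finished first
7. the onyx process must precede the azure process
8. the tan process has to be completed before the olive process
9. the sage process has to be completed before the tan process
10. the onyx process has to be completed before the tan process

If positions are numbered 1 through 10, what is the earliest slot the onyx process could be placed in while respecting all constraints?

Nothing is required before the onyx process; it can be the very first process.

1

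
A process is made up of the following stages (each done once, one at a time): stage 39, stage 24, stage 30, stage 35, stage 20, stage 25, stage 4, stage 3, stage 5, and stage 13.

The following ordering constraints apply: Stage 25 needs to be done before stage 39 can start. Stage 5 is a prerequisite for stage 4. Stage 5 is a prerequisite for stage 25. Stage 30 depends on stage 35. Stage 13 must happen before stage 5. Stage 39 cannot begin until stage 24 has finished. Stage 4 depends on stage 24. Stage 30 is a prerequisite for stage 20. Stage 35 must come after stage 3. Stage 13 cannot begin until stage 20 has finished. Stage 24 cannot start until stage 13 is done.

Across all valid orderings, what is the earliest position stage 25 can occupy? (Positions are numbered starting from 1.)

7

Every stage that must precede stage 25 has to come before it. Tracing all chains that end at stage 25, those stages are: stage 30, stage 35, stage 20, stage 3, stage 5, stage 13 — 6 in total.
With 6 mandatory predecessors, the earliest stage 25 can sit is position 6+1 = 7, and placing just those 6 first achieves it.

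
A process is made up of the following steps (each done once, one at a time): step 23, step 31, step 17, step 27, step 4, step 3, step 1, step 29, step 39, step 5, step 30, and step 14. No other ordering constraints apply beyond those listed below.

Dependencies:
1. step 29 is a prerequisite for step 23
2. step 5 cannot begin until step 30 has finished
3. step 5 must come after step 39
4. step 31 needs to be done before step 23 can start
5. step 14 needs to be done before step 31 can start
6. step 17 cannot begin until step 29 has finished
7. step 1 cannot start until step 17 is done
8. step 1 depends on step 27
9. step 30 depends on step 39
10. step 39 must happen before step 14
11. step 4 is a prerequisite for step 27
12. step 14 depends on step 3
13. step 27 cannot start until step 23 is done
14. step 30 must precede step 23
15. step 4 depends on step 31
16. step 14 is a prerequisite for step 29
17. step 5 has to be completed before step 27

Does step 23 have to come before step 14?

No

In fact the dependencies run the other way: step 14 → step 31 → step 23.
So step 23 never precedes step 14.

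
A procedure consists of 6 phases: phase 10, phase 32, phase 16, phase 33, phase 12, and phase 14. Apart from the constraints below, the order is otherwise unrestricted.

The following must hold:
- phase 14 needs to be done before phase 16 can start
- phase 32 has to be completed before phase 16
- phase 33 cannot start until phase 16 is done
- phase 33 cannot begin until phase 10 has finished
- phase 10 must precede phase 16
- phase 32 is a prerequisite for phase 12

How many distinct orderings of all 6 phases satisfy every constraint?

3 phases have no prerequisites (phase 10, phase 32, phase 14), so any of them could come first.
Systematically extending each partial ordering one phase at a time and counting, there are 24 complete orderings.

24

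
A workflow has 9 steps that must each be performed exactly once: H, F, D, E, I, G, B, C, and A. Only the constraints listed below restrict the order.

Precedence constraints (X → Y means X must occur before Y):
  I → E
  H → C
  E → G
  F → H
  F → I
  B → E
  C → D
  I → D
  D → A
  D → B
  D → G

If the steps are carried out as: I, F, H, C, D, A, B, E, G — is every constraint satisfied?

In the proposed order, I appears before F.
That contradicts the constraint that F must precede I.

No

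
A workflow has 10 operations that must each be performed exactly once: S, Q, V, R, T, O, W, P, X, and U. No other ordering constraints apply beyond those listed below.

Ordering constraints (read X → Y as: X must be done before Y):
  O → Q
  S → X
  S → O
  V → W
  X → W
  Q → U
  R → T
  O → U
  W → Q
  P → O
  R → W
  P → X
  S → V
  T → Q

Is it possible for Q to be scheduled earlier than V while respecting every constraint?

There is a dependency chain V → W → Q, so Q always comes after V.
Hence Q can never be scheduled before V.

No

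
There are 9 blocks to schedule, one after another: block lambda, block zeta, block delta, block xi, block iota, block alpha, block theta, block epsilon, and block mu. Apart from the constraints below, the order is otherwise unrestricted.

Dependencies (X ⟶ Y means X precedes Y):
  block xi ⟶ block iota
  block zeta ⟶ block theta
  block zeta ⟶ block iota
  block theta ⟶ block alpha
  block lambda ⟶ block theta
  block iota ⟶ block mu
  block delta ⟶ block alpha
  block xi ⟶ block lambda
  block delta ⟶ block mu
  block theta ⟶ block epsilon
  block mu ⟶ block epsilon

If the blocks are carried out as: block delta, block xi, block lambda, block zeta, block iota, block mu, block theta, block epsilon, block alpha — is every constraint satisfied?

Yes

Going through the constraints one by one, each required predecessor appears earlier in the sequence than its dependent — e.g. block delta (position 1) is before block alpha (position 9), as required.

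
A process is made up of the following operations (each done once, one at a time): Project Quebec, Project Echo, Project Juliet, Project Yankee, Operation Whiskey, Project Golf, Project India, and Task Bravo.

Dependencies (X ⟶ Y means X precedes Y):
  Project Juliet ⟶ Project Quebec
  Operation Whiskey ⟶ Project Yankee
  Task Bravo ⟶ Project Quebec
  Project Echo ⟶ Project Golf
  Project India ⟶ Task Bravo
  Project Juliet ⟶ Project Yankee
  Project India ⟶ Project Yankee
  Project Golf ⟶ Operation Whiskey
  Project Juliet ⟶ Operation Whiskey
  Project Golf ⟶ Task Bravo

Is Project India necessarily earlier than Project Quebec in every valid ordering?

Yes

Chaining the stated constraints: Project India → Task Bravo → Project Quebec.
That forces Project India before Project Quebec in every valid schedule.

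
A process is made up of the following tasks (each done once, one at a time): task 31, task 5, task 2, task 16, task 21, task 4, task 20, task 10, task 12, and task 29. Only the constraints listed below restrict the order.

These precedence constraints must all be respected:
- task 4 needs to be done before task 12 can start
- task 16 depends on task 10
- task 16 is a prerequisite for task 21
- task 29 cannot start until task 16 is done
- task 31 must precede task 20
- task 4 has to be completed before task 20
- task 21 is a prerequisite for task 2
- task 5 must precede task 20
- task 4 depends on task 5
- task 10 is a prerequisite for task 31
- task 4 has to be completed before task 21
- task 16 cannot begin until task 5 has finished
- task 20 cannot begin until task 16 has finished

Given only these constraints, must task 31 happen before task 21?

No

No chain of constraints connects task 31 to task 21 in either direction.
There exist valid orderings with task 21 before task 31, so task 31 is not required to come first.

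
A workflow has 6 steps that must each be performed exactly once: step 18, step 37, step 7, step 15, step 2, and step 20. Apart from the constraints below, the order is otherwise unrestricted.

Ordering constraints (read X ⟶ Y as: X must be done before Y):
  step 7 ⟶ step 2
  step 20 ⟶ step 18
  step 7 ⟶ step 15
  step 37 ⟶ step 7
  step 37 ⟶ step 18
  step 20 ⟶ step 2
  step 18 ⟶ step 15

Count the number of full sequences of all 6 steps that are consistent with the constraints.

13

The steps with no prerequisites are step 37, step 20; any of them can be placed first.
Systematically extending each partial ordering one step at a time and counting, there are 13 complete orderings.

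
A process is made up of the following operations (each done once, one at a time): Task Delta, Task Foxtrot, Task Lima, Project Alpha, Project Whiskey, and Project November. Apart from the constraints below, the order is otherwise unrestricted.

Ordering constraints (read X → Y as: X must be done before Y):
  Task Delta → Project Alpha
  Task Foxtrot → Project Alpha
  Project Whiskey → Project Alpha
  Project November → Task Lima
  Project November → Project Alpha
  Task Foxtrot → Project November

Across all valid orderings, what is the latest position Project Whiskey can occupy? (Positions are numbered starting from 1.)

The only operation forced after Project Whiskey (directly or by a chain) is Project Alpha.
So at least 1 operation follows Project Whiskey, putting Project Whiskey no later than position 5. That position is achievable by scheduling everything else first.

5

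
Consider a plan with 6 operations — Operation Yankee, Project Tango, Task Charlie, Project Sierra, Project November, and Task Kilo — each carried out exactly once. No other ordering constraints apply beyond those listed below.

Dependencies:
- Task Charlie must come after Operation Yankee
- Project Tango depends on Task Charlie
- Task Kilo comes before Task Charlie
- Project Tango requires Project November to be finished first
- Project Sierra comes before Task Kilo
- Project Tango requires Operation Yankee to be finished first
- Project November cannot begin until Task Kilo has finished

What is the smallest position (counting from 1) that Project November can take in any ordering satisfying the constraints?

3

Working backwards through the constraints from Project November, its full set of required predecessors is Project Sierra, Task Kilo — 2 of them.
With 2 mandatory predecessors, the earliest Project November can sit is position 2+1 = 3, and placing just those 2 first achieves it.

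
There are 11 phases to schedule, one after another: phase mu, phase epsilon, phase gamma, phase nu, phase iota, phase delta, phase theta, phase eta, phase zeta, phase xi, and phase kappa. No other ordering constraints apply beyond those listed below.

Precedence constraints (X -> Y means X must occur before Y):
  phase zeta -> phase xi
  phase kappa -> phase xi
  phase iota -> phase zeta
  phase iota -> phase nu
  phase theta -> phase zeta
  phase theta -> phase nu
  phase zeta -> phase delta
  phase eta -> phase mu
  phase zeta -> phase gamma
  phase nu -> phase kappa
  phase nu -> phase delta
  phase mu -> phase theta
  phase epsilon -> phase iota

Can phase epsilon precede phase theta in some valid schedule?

Nothing in the constraints forces phase theta before phase epsilon — there is no chain from phase theta to phase epsilon.
So a valid ordering placing phase epsilon earlier than phase theta exists.

Yes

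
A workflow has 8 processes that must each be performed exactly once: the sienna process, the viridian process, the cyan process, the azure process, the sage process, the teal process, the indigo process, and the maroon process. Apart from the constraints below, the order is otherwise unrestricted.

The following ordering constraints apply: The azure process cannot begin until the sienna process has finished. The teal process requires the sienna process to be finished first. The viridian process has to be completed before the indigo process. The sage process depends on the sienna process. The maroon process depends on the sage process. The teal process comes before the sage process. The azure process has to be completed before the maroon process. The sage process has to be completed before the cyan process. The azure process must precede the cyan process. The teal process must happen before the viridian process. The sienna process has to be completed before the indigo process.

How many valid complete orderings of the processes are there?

80

Only the sienna process has no prerequisites, so it must go first.
Enumerating by repeatedly choosing an available process (one whose prerequisites are all placed) gives 80 distinct complete orderings.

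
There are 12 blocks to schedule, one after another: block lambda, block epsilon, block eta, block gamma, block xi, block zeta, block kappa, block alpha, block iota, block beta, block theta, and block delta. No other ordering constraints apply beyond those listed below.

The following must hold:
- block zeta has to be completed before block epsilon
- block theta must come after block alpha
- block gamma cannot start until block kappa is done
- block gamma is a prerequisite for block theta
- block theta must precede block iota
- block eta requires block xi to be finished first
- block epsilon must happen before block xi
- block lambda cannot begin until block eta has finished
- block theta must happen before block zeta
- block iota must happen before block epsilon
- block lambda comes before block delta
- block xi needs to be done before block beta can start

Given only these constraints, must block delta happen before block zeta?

The constraints actually force block zeta before block delta (via block zeta → block epsilon → block xi → block eta → block lambda → block delta), not the other way around.
So block delta never precedes block zeta.

No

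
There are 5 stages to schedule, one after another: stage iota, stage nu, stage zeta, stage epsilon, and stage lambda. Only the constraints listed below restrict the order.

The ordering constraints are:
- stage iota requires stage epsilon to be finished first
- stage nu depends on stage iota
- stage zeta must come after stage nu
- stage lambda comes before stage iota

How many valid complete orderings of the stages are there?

The stages with no prerequisites are stage epsilon, stage lambda; any of them can be placed first.
Systematically extending each partial ordering one stage at a time and counting, there are 2 complete orderings.

2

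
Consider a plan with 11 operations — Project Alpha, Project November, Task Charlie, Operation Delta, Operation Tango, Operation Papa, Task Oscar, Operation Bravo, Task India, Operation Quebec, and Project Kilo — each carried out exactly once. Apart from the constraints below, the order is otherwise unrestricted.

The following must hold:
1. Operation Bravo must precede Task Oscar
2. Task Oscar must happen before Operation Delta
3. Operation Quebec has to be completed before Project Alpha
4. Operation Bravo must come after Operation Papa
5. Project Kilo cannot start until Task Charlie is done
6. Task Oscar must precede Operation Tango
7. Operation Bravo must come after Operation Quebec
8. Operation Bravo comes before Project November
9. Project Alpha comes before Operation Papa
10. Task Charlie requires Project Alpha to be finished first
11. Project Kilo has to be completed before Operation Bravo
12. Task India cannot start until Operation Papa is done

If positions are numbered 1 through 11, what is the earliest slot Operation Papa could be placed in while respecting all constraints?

Working backwards through the constraints from Operation Papa, its full set of required predecessors is Project Alpha, Operation Quebec — 2 of them.
With 2 mandatory predecessors, the earliest Operation Papa can sit is position 2+1 = 3, and placing just those 2 first achieves it.

3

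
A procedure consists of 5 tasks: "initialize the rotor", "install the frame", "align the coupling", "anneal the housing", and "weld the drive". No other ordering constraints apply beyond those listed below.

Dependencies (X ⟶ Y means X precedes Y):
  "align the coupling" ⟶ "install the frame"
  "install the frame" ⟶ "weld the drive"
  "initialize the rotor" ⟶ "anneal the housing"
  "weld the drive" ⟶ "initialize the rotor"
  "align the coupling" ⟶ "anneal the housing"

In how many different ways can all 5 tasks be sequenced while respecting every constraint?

1

Only "align the coupling" has no prerequisites, so it must go first.
Every task is then forced in turn, so only 1 complete ordering is consistent with the constraints.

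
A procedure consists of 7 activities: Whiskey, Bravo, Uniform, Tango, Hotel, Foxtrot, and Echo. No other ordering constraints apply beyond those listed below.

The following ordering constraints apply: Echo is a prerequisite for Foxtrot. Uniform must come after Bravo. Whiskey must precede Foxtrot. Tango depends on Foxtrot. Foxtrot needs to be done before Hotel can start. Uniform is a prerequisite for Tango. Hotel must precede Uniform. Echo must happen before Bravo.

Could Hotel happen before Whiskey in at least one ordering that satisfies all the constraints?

No

The constraints give a chain Whiskey → Foxtrot → Hotel, which forces Whiskey before Hotel.
So no valid ordering can have Hotel before Whiskey.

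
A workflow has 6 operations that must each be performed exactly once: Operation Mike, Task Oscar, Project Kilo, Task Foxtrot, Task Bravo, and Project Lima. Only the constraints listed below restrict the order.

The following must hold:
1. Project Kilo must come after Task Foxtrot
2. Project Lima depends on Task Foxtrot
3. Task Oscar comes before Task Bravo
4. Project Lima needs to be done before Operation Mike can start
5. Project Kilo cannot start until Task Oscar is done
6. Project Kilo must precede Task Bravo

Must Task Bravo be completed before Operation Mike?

No

No chain of constraints connects Task Bravo to Operation Mike in either direction.
There exist valid orderings with Operation Mike before Task Bravo, so Task Bravo is not required to come first.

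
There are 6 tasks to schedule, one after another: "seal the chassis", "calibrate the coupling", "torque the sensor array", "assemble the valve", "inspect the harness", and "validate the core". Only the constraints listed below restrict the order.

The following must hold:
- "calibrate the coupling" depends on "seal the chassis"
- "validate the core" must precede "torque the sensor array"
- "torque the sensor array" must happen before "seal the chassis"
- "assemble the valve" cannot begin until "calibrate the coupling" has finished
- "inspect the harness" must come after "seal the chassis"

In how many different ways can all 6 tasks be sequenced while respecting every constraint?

3

"validate the core" is the only task with nothing required before it, so every ordering starts there.
Systematically extending each partial ordering one task at a time and counting, there are 3 complete orderings.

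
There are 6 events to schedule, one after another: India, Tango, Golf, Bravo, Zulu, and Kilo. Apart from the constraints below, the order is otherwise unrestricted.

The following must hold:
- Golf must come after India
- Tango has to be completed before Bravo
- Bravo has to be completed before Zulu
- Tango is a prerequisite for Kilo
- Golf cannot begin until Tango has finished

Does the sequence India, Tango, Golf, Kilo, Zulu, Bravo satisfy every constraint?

No

The sequence places Zulu ahead of Bravo.
But one of the constraints requires Bravo before Zulu, so this ordering violates it.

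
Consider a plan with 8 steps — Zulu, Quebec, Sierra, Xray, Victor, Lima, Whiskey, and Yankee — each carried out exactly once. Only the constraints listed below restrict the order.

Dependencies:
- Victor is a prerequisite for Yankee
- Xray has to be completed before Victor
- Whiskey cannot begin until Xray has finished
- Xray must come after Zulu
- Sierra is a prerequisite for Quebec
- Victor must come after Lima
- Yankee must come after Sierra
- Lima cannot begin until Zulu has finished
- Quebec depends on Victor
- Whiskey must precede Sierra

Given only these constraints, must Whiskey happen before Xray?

No

There is a chain Xray → Whiskey, which puts Xray before Whiskey.
So Whiskey never precedes Xray.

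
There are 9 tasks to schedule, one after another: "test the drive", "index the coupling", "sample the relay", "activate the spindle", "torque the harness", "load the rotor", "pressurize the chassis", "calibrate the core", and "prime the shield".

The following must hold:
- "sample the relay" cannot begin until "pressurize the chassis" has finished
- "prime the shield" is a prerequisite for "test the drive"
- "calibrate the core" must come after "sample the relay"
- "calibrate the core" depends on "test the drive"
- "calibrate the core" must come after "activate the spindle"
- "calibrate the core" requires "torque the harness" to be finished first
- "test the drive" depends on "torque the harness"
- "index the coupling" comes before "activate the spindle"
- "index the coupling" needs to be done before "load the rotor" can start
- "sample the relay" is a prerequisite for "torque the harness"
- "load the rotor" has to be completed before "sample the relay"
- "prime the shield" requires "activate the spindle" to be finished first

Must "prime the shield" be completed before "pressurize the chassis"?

No

Nothing in the constraints links "prime the shield" and "pressurize the chassis"; they are unordered relative to each other.
A valid ordering placing "pressurize the chassis" before "prime the shield" exists, so the answer is no.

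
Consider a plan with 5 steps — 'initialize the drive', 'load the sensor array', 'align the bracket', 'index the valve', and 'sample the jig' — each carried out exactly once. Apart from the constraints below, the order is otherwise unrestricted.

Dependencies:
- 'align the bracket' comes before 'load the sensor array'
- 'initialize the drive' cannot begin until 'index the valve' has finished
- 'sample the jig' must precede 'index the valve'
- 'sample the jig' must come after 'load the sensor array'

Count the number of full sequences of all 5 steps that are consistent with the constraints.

1

Only 'align the bracket' has no prerequisites, so it must go first.
Every step is then forced in turn, so only 1 complete ordering is consistent with the constraints.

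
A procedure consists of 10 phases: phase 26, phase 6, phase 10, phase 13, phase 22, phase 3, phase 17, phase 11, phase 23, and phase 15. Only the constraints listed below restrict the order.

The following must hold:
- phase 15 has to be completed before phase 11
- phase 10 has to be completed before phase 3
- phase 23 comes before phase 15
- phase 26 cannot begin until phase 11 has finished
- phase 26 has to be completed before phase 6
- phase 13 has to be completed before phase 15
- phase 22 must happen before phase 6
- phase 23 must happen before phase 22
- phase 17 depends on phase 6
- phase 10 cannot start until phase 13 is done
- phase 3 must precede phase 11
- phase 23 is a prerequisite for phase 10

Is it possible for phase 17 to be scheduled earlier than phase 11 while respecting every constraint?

The constraints give a chain phase 11 → phase 26 → phase 6 → phase 17, which forces phase 11 before phase 17.
So no valid ordering can have phase 17 before phase 11.

No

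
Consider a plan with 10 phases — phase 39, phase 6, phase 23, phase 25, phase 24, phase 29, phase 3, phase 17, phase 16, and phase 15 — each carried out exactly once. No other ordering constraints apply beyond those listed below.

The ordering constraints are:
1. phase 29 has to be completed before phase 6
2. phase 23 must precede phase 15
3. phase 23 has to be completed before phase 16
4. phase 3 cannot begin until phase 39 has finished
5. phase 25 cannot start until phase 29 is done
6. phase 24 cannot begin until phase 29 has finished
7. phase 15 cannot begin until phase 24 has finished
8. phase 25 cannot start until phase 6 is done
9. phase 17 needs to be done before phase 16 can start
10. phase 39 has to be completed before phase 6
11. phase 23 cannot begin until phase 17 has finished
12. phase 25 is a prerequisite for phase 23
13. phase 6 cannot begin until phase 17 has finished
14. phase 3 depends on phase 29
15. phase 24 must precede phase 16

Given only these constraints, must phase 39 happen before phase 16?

Chaining the stated constraints: phase 39 → phase 6 → phase 25 → phase 23 → phase 16.
Hence phase 39 necessarily comes before phase 16.

Yes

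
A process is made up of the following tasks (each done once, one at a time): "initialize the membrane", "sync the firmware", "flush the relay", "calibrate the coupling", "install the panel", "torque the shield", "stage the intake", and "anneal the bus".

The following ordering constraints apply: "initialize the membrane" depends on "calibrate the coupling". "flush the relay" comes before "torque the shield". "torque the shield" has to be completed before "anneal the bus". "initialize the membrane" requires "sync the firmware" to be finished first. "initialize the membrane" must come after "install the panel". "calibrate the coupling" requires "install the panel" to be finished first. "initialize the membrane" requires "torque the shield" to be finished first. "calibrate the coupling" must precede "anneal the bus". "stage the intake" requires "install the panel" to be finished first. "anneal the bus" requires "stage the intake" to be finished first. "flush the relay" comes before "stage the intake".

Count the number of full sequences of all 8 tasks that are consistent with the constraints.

238

The tasks with no prerequisites are "sync the firmware", "flush the relay", "install the panel"; any of them can be placed first.
Counting all ways to extend the partial order to a total order gives 238.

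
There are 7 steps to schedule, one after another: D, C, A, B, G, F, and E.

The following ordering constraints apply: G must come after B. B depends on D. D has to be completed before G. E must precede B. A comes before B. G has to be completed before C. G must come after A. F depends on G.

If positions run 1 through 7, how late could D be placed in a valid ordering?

3

Following every chain forward from D, the steps that must come later are C, B, G, F — 4 of them.
So at least 4 steps follow D, putting D no later than position 3. That position is achievable by scheduling everything else first.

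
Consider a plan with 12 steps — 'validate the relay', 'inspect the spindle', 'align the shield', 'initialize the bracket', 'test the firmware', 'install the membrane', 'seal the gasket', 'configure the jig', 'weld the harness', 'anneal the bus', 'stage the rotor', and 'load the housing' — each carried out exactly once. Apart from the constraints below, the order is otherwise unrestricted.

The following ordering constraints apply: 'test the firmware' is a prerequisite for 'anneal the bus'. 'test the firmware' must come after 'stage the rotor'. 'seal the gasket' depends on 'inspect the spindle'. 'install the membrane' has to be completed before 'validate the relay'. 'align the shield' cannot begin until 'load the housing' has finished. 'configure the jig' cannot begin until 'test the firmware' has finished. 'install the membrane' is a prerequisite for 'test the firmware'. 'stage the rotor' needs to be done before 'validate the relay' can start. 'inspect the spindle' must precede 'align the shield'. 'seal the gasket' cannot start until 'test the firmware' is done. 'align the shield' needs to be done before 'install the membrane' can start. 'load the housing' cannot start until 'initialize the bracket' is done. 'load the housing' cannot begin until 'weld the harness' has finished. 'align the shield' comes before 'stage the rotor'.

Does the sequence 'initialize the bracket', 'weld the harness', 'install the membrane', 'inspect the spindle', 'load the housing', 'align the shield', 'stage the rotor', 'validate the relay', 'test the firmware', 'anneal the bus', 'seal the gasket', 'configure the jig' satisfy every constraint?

Here 'align the shield' comes after 'install the membrane'.
That contradicts the constraint that 'align the shield' must precede 'install the membrane'.

No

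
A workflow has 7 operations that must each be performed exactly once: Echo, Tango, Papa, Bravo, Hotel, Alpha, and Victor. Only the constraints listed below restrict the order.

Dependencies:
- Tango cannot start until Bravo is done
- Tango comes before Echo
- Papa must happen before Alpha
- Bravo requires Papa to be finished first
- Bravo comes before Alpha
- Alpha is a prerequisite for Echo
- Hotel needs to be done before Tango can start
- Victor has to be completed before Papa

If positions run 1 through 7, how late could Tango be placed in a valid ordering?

Following the constraints forward from Tango, its only required successor is Echo.
So at least 1 operation follows Tango, putting Tango no later than position 6. That position is achievable by scheduling everything else first.

6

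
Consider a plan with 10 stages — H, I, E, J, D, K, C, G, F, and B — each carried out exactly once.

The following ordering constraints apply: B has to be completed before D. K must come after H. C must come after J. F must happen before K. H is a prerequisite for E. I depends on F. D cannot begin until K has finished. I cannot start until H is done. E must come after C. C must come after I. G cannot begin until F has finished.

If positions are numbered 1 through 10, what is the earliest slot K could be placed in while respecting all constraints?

The stages that are forced before K, directly or transitively, are H, F. That's 2 stages.
So at minimum 2 stages come before K, putting K no earlier than position 3. That position is achievable by scheduling exactly those predecessors first.

3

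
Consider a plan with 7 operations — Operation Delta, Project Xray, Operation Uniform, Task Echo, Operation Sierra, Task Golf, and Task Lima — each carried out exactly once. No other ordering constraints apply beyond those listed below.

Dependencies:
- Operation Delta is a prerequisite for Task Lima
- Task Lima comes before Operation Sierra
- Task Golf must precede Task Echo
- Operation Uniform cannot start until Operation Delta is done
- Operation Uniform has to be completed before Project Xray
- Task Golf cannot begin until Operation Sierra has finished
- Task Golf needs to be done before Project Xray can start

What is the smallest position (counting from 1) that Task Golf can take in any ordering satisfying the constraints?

4

Every operation that must precede Task Golf has to come before it. Tracing all chains that end at Task Golf, those operations are: Operation Delta, Operation Sierra, Task Lima — 3 in total.
With 3 mandatory predecessors, the earliest Task Golf can sit is position 3+1 = 4, and placing just those 3 first achieves it.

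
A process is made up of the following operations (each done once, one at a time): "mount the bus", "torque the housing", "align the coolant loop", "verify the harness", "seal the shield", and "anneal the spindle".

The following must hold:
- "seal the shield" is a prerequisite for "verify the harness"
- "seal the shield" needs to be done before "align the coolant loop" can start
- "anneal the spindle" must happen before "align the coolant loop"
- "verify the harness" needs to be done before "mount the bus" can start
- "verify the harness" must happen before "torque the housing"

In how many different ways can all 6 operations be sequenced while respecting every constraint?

28

2 operations have no prerequisites ("seal the shield", "anneal the spindle"), so any of them could come first.
Systematically extending each partial ordering one operation at a time and counting, there are 28 complete orderings.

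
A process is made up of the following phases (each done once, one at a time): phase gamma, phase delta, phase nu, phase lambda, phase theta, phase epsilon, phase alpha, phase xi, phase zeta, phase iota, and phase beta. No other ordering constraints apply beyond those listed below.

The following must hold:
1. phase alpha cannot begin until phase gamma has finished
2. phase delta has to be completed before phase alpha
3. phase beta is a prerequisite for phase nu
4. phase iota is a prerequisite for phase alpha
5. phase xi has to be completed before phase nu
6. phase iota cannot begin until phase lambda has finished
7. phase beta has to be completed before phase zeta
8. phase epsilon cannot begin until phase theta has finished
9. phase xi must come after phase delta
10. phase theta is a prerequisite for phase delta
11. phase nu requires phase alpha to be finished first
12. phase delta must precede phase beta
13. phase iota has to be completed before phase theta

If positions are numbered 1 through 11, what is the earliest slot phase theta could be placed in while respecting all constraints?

Every phase that must precede phase theta has to come before it. Tracing all chains that end at phase theta, those phases are: phase lambda, phase iota — 2 in total.
So at minimum 2 phases come before phase theta, putting phase theta no earlier than position 3. That position is achievable by scheduling exactly those predecessors first.

3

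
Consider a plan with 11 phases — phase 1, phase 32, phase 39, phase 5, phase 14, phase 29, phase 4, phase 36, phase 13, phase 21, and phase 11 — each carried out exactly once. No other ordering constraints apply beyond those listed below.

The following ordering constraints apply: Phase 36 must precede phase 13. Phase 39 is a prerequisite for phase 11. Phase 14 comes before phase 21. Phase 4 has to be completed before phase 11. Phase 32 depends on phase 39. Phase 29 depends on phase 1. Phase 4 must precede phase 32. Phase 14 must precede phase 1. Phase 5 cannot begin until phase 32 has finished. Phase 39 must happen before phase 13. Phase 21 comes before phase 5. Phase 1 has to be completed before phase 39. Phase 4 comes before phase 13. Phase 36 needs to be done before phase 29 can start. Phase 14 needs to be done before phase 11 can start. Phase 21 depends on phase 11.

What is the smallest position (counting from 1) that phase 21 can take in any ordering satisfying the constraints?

6

The phases that are forced before phase 21, directly or transitively, are phase 1, phase 39, phase 14, phase 4, phase 11. That's 5 phases.
With 5 mandatory predecessors, the earliest phase 21 can sit is position 5+1 = 6, and placing just those 5 first achieves it.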